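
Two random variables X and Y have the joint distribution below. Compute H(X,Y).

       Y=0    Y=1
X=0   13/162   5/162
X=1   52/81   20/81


H(X,Y) = -Σ p(x,y) log₂ p(x,y)
  p(0,0)=13/162: -0.0802 × log₂(0.0802) = 0.2921
  p(0,1)=5/162: -0.0309 × log₂(0.0309) = 0.1549
  p(1,0)=52/81: -0.6420 × log₂(0.6420) = 0.4105
  p(1,1)=20/81: -0.2469 × log₂(0.2469) = 0.4983
H(X,Y) = 1.3557 bits


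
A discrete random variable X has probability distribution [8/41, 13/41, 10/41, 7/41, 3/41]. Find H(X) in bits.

H(X) = -Σ p(x) log₂ p(x)
  -8/41 × log₂(8/41) = 0.4600
  -13/41 × log₂(13/41) = 0.5254
  -10/41 × log₂(10/41) = 0.4965
  -7/41 × log₂(7/41) = 0.4354
  -3/41 × log₂(3/41) = 0.2760
H(X) = 2.1934 bits


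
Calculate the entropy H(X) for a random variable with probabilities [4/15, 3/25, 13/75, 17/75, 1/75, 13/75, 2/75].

H(X) = -Σ p(x) log₂ p(x)
  -4/15 × log₂(4/15) = 0.5085
  -3/25 × log₂(3/25) = 0.3671
  -13/75 × log₂(13/75) = 0.4383
  -17/75 × log₂(17/75) = 0.4854
  -1/75 × log₂(1/75) = 0.0831
  -13/75 × log₂(13/75) = 0.4383
  -2/75 × log₂(2/75) = 0.1394
H(X) = 2.4599 bits


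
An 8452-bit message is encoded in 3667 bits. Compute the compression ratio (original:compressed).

Compression ratio = Original / Compressed
= 8452 / 3667 = 2.30:1


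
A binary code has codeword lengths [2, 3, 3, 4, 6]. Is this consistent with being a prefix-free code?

Kraft inequality: Σ 2^(-l_i) ≤ 1 for prefix-free code
Calculating: 2^(-2) + 2^(-3) + 2^(-3) + 2^(-4) + 2^(-6)
= 0.25 + 0.125 + 0.125 + 0.0625 + 0.015625
= 0.5781
Since 0.5781 ≤ 1, prefix-free code exists


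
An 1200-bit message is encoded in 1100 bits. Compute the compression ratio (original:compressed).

Compression ratio = Original / Compressed
= 1200 / 1100 = 1.09:1


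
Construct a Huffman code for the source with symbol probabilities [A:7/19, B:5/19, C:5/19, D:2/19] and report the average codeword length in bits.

Huffman tree construction:
Combine smallest probabilities repeatedly
Resulting codes:
  A: 11 (length 2)
  B: 01 (length 2)
  C: 10 (length 2)
  D: 00 (length 2)
Average length = Σ p(s) × length(s) = 2.0000 bits


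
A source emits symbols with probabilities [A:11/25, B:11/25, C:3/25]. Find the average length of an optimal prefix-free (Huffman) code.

Huffman tree construction:
Combine smallest probabilities repeatedly
Resulting codes:
  A: 11 (length 2)
  B: 0 (length 1)
  C: 10 (length 2)
Average length = Σ p(s) × length(s) = 1.5600 bits


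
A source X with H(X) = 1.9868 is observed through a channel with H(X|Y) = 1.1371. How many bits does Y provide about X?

I(X;Y) = H(X) - H(X|Y)
I(X;Y) = 1.9868 - 1.1371 = 0.8497 bits


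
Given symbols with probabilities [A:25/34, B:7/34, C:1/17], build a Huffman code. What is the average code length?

Huffman tree construction:
Combine smallest probabilities repeatedly
Resulting codes:
  A: 1 (length 1)
  B: 01 (length 2)
  C: 00 (length 2)
Average length = Σ p(s) × length(s) = 1.2647 bits


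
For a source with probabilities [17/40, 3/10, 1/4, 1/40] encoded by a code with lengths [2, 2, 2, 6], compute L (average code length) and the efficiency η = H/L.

Average length L = Σ p_i × l_i = 2.1000 bits
Entropy H = 1.6788 bits
Efficiency η = H/L × 100% = 79.94%


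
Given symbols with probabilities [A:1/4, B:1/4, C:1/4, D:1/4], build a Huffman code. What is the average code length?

Huffman tree construction:
Combine smallest probabilities repeatedly
Resulting codes:
  A: 00 (length 2)
  B: 01 (length 2)
  C: 10 (length 2)
  D: 11 (length 2)
Average length = Σ p(s) × length(s) = 2.0000 bits


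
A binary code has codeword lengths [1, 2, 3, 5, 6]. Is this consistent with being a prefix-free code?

Kraft inequality: Σ 2^(-l_i) ≤ 1 for prefix-free code
Calculating: 2^(-1) + 2^(-2) + 2^(-3) + 2^(-5) + 2^(-6)
= 0.5 + 0.25 + 0.125 + 0.03125 + 0.015625
= 0.9219
Since 0.9219 ≤ 1, prefix-free code exists


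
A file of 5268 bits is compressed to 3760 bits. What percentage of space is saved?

Space savings = (1 - Compressed/Original) × 100%
= (1 - 3760/5268) × 100%
= 28.63%


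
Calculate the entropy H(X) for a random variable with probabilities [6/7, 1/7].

H(X) = -Σ p(x) log₂ p(x)
  -6/7 × log₂(6/7) = 0.1906
  -1/7 × log₂(1/7) = 0.4011
H(X) = 0.5917 bits


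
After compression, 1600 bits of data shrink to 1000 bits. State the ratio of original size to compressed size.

Compression ratio = Original / Compressed
= 1600 / 1000 = 1.60:1


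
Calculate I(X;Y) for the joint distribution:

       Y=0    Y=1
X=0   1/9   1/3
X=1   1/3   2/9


H(X) = 0.9911, H(Y) = 0.9911, H(X,Y) = 1.8911
I(X;Y) = H(X) + H(Y) - H(X,Y) = 0.0911 bits


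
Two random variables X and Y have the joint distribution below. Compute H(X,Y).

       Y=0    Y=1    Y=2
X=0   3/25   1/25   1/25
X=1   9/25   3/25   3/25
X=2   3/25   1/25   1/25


H(X,Y) = -Σ p(x,y) log₂ p(x,y)
  p(0,0)=3/25: -0.1200 × log₂(0.1200) = 0.3671
  p(0,1)=1/25: -0.0400 × log₂(0.0400) = 0.1858
  p(0,2)=1/25: -0.0400 × log₂(0.0400) = 0.1858
  p(1,0)=9/25: -0.3600 × log₂(0.3600) = 0.5306
  p(1,1)=3/25: -0.1200 × log₂(0.1200) = 0.3671
  p(1,2)=3/25: -0.1200 × log₂(0.1200) = 0.3671
  p(2,0)=3/25: -0.1200 × log₂(0.1200) = 0.3671
  p(2,1)=1/25: -0.0400 × log₂(0.0400) = 0.1858
  p(2,2)=1/25: -0.0400 × log₂(0.0400) = 0.1858
H(X,Y) = 2.7419 bits


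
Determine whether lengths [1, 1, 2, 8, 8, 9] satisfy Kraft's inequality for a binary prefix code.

Kraft inequality: Σ 2^(-l_i) ≤ 1 for prefix-free code
Calculating: 2^(-1) + 2^(-1) + 2^(-2) + 2^(-8) + 2^(-8) + 2^(-9)
= 0.5 + 0.5 + 0.25 + 0.00390625 + 0.00390625 + 0.001953125
= 1.2598
Since 1.2598 > 1, prefix-free code does not exist


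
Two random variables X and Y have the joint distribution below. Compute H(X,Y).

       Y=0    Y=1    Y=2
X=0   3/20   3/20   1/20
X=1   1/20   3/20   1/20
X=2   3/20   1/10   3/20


H(X,Y) = -Σ p(x,y) log₂ p(x,y)
  p(0,0)=3/20: -0.1500 × log₂(0.1500) = 0.4105
  p(0,1)=3/20: -0.1500 × log₂(0.1500) = 0.4105
  p(0,2)=1/20: -0.0500 × log₂(0.0500) = 0.2161
  p(1,0)=1/20: -0.0500 × log₂(0.0500) = 0.2161
  p(1,1)=3/20: -0.1500 × log₂(0.1500) = 0.4105
  p(1,2)=1/20: -0.0500 × log₂(0.0500) = 0.2161
  p(2,0)=3/20: -0.1500 × log₂(0.1500) = 0.4105
  p(2,1)=1/10: -0.1000 × log₂(0.1000) = 0.3322
  p(2,2)=3/20: -0.1500 × log₂(0.1500) = 0.4105
H(X,Y) = 3.0332 bits


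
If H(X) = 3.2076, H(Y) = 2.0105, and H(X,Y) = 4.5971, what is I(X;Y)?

I(X;Y) = H(X) + H(Y) - H(X,Y)
I(X;Y) = 3.2076 + 2.0105 - 4.5971 = 0.621 bits


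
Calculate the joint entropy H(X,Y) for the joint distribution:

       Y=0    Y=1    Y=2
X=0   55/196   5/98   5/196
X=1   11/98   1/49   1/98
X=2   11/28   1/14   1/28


H(X,Y) = -Σ p(x,y) log₂ p(x,y)
  p(0,0)=55/196: -0.2806 × log₂(0.2806) = 0.5145
  p(0,1)=5/98: -0.0510 × log₂(0.0510) = 0.2190
  p(0,2)=5/196: -0.0255 × log₂(0.0255) = 0.1350
  p(1,0)=11/98: -0.1122 × log₂(0.1122) = 0.3542
  p(1,1)=1/49: -0.0204 × log₂(0.0204) = 0.1146
  p(1,2)=1/98: -0.0102 × log₂(0.0102) = 0.0675
  p(2,0)=11/28: -0.3929 × log₂(0.3929) = 0.5295
  p(2,1)=1/14: -0.0714 × log₂(0.0714) = 0.2720
  p(2,2)=1/28: -0.0357 × log₂(0.0357) = 0.1717
H(X,Y) = 2.3779 bits


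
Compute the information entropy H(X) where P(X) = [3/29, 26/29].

H(X) = -Σ p(x) log₂ p(x)
  -3/29 × log₂(3/29) = 0.3386
  -26/29 × log₂(26/29) = 0.1412
H(X) = 0.4798 bits


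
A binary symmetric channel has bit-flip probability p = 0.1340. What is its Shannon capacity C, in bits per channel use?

For BSC with error probability p:
C = 1 - H(p) where H(p) is binary entropy
H(0.1340) = -0.1340 × log₂(0.1340) - 0.8660 × log₂(0.8660)
H(p) = 0.5683
C = 1 - 0.5683 = 0.4317 bits/use


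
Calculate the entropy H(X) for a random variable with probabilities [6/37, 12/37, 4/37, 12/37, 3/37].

H(X) = -Σ p(x) log₂ p(x)
  -6/37 × log₂(6/37) = 0.4256
  -12/37 × log₂(12/37) = 0.5269
  -4/37 × log₂(4/37) = 0.3470
  -12/37 × log₂(12/37) = 0.5269
  -3/37 × log₂(3/37) = 0.2939
H(X) = 2.1202 bits


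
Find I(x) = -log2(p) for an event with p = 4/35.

Information content I(x) = -log₂(p(x))
I = -log₂(4/35) = -log₂(0.1143)
I = 3.1293 bits


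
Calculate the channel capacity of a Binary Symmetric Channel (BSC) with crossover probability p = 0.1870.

For BSC with error probability p:
C = 1 - H(p) where H(p) is binary entropy
H(0.1870) = -0.1870 × log₂(0.1870) - 0.8130 × log₂(0.8130)
H(p) = 0.6952
C = 1 - 0.6952 = 0.3048 bits/use


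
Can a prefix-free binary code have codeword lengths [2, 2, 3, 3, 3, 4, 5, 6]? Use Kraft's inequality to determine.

Kraft inequality: Σ 2^(-l_i) ≤ 1 for prefix-free code
Calculating: 2^(-2) + 2^(-2) + 2^(-3) + 2^(-3) + 2^(-3) + 2^(-4) + 2^(-5) + 2^(-6)
= 0.25 + 0.25 + 0.125 + 0.125 + 0.125 + 0.0625 + 0.03125 + 0.015625
= 0.9844
Since 0.9844 ≤ 1, prefix-free code exists


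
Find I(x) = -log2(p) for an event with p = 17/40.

Information content I(x) = -log₂(p(x))
I = -log₂(17/40) = -log₂(0.4250)
I = 1.2345 bits


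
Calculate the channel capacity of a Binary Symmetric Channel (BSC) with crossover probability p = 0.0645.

For BSC with error probability p:
C = 1 - H(p) where H(p) is binary entropy
H(0.0645) = -0.0645 × log₂(0.0645) - 0.9355 × log₂(0.9355)
H(p) = 0.3451
C = 1 - 0.3451 = 0.6549 bits/use


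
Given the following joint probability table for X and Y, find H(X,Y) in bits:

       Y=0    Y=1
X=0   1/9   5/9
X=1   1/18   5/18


H(X,Y) = -Σ p(x,y) log₂ p(x,y)
  p(0,0)=1/9: -0.1111 × log₂(0.1111) = 0.3522
  p(0,1)=5/9: -0.5556 × log₂(0.5556) = 0.4711
  p(1,0)=1/18: -0.0556 × log₂(0.0556) = 0.2317
  p(1,1)=5/18: -0.2778 × log₂(0.2778) = 0.5133
H(X,Y) = 1.5683 bits


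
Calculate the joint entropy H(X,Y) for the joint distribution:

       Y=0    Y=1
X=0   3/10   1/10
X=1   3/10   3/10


H(X,Y) = -Σ p(x,y) log₂ p(x,y)
  p(0,0)=3/10: -0.3000 × log₂(0.3000) = 0.5211
  p(0,1)=1/10: -0.1000 × log₂(0.1000) = 0.3322
  p(1,0)=3/10: -0.3000 × log₂(0.3000) = 0.5211
  p(1,1)=3/10: -0.3000 × log₂(0.3000) = 0.5211
H(X,Y) = 1.8955 bits


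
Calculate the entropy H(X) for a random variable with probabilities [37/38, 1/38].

H(X) = -Σ p(x) log₂ p(x)
  -37/38 × log₂(37/38) = 0.0375
  -1/38 × log₂(1/38) = 0.1381
H(X) = 0.1756 bits


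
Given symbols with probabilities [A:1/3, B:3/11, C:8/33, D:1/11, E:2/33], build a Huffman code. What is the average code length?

Huffman tree construction:
Combine smallest probabilities repeatedly
Resulting codes:
  A: 11 (length 2)
  B: 10 (length 2)
  C: 01 (length 2)
  D: 001 (length 3)
  E: 000 (length 3)
Average length = Σ p(s) × length(s) = 2.1515 bits


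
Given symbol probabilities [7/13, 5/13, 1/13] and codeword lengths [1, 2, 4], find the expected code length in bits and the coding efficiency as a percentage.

Average length L = Σ p_i × l_i = 1.6154 bits
Entropy H = 1.2957 bits
Efficiency η = H/L × 100% = 80.21%


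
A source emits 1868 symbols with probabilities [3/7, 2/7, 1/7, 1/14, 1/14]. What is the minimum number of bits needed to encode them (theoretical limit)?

Entropy H = 1.9852 bits/symbol
Minimum bits = H × n = 1.9852 × 1868
= 3708.41 bits


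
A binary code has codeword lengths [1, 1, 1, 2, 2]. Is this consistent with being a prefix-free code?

Kraft inequality: Σ 2^(-l_i) ≤ 1 for prefix-free code
Calculating: 2^(-1) + 2^(-1) + 2^(-1) + 2^(-2) + 2^(-2)
= 0.5 + 0.5 + 0.5 + 0.25 + 0.25
= 2.0000
Since 2.0000 > 1, prefix-free code does not exist


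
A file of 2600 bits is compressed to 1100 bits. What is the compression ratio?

Compression ratio = Original / Compressed
= 2600 / 1100 = 2.36:1


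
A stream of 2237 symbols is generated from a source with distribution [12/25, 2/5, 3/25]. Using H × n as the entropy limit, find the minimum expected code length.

Entropy H = 1.4041 bits/symbol
Minimum bits = H × n = 1.4041 × 2237
= 3140.99 bits


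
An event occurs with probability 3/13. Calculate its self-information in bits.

Information content I(x) = -log₂(p(x))
I = -log₂(3/13) = -log₂(0.2308)
I = 2.1155 bits


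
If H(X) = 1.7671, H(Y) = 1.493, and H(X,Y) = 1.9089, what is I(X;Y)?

I(X;Y) = H(X) + H(Y) - H(X,Y)
I(X;Y) = 1.7671 + 1.493 - 1.9089 = 1.3512 bits


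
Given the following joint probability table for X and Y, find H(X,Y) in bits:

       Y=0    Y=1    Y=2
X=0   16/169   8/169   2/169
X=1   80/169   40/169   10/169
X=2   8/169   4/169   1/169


H(X,Y) = -Σ p(x,y) log₂ p(x,y)
  p(0,0)=16/169: -0.0947 × log₂(0.0947) = 0.3220
  p(0,1)=8/169: -0.0473 × log₂(0.0473) = 0.2083
  p(0,2)=2/169: -0.0118 × log₂(0.0118) = 0.0758
  p(1,0)=80/169: -0.4734 × log₂(0.4734) = 0.5107
  p(1,1)=40/169: -0.2367 × log₂(0.2367) = 0.4921
  p(1,2)=10/169: -0.0592 × log₂(0.0592) = 0.2414
  p(2,0)=8/169: -0.0473 × log₂(0.0473) = 0.2083
  p(2,1)=4/169: -0.0237 × log₂(0.0237) = 0.1278
  p(2,2)=1/169: -0.0059 × log₂(0.0059) = 0.0438
H(X,Y) = 2.2302 bits


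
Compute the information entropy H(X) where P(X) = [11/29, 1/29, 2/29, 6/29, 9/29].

H(X) = -Σ p(x) log₂ p(x)
  -11/29 × log₂(11/29) = 0.5305
  -1/29 × log₂(1/29) = 0.1675
  -2/29 × log₂(2/29) = 0.2661
  -6/29 × log₂(6/29) = 0.4703
  -9/29 × log₂(9/29) = 0.5239
H(X) = 1.9582 bits


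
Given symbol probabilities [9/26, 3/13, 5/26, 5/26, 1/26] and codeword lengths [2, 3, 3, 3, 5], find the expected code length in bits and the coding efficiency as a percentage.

Average length L = Σ p_i × l_i = 2.7308 bits
Entropy H = 2.1136 bits
Efficiency η = H/L × 100% = 77.40%


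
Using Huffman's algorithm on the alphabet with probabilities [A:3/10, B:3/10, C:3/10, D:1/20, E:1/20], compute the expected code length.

Huffman tree construction:
Combine smallest probabilities repeatedly
Resulting codes:
  A: 01 (length 2)
  B: 10 (length 2)
  C: 11 (length 2)
  D: 000 (length 3)
  E: 001 (length 3)
Average length = Σ p(s) × length(s) = 2.1000 bits


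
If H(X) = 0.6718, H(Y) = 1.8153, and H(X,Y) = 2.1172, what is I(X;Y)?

I(X;Y) = H(X) + H(Y) - H(X,Y)
I(X;Y) = 0.6718 + 1.8153 - 2.1172 = 0.3699 bits


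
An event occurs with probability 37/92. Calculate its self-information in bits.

Information content I(x) = -log₂(p(x))
I = -log₂(37/92) = -log₂(0.4022)
I = 1.3141 bits


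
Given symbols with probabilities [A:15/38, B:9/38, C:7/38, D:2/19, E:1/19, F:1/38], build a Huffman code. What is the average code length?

Huffman tree construction:
Combine smallest probabilities repeatedly
Resulting codes:
  A: 0 (length 1)
  B: 10 (length 2)
  C: 110 (length 3)
  D: 1111 (length 4)
  E: 11101 (length 5)
  F: 11100 (length 5)
Average length = Σ p(s) × length(s) = 2.2368 bits


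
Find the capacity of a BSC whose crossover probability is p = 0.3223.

For BSC with error probability p:
C = 1 - H(p) where H(p) is binary entropy
H(0.3223) = -0.3223 × log₂(0.3223) - 0.6777 × log₂(0.6777)
H(p) = 0.9069
C = 1 - 0.9069 = 0.0931 bits/use


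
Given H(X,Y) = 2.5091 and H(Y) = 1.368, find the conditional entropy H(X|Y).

Chain rule: H(X,Y) = H(X|Y) + H(Y)
H(X|Y) = H(X,Y) - H(Y) = 2.5091 - 1.368 = 1.1411 bits


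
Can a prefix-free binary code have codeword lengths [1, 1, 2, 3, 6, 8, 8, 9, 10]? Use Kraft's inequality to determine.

Kraft inequality: Σ 2^(-l_i) ≤ 1 for prefix-free code
Calculating: 2^(-1) + 2^(-1) + 2^(-2) + 2^(-3) + 2^(-6) + 2^(-8) + 2^(-8) + 2^(-9) + 2^(-10)
= 0.5 + 0.5 + 0.25 + 0.125 + 0.015625 + 0.00390625 + 0.00390625 + 0.001953125 + 0.0009765625
= 1.4014
Since 1.4014 > 1, prefix-free code does not exist


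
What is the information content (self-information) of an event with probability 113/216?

Information content I(x) = -log₂(p(x))
I = -log₂(113/216) = -log₂(0.5231)
I = 0.9347 bits


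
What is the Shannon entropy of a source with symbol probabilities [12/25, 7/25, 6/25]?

H(X) = -Σ p(x) log₂ p(x)
  -12/25 × log₂(12/25) = 0.5083
  -7/25 × log₂(7/25) = 0.5142
  -6/25 × log₂(6/25) = 0.4941
H(X) = 1.5166 bits


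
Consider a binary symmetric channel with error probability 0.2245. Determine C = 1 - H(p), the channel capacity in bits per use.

For BSC with error probability p:
C = 1 - H(p) where H(p) is binary entropy
H(0.2245) = -0.2245 × log₂(0.2245) - 0.7755 × log₂(0.7755)
H(p) = 0.7683
C = 1 - 0.7683 = 0.2317 bits/use


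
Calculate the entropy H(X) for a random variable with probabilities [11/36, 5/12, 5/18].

H(X) = -Σ p(x) log₂ p(x)
  -11/36 × log₂(11/36) = 0.5227
  -5/12 × log₂(5/12) = 0.5263
  -5/18 × log₂(5/18) = 0.5133
H(X) = 1.5622 bits


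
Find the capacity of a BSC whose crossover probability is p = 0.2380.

For BSC with error probability p:
C = 1 - H(p) where H(p) is binary entropy
H(0.2380) = -0.2380 × log₂(0.2380) - 0.7620 × log₂(0.7620)
H(p) = 0.7917
C = 1 - 0.7917 = 0.2083 bits/use


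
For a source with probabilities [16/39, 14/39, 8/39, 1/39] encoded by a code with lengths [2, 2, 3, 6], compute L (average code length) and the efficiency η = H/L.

Average length L = Σ p_i × l_i = 2.3077 bits
Entropy H = 1.6622 bits
Efficiency η = H/L × 100% = 72.03%


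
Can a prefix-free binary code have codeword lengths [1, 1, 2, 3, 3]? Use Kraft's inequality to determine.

Kraft inequality: Σ 2^(-l_i) ≤ 1 for prefix-free code
Calculating: 2^(-1) + 2^(-1) + 2^(-2) + 2^(-3) + 2^(-3)
= 0.5 + 0.5 + 0.25 + 0.125 + 0.125
= 1.5000
Since 1.5000 > 1, prefix-free code does not exist


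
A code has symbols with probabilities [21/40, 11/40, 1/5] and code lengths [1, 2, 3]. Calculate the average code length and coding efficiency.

Average length L = Σ p_i × l_i = 1.6750 bits
Entropy H = 1.4646 bits
Efficiency η = H/L × 100% = 87.44%


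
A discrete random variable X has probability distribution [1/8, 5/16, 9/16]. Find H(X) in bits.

H(X) = -Σ p(x) log₂ p(x)
  -1/8 × log₂(1/8) = 0.3750
  -5/16 × log₂(5/16) = 0.5244
  -9/16 × log₂(9/16) = 0.4669
H(X) = 1.3663 bits


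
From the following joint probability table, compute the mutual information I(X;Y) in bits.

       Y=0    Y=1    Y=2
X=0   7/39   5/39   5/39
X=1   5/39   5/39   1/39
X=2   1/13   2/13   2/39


H(X) = 1.5522, H(Y) = 1.5263, H(X,Y) = 3.0199
I(X;Y) = H(X) + H(Y) - H(X,Y) = 0.0587 bits


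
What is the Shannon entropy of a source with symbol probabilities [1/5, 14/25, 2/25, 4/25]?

H(X) = -Σ p(x) log₂ p(x)
  -1/5 × log₂(1/5) = 0.4644
  -14/25 × log₂(14/25) = 0.4684
  -2/25 × log₂(2/25) = 0.2915
  -4/25 × log₂(4/25) = 0.4230
H(X) = 1.6474 bits


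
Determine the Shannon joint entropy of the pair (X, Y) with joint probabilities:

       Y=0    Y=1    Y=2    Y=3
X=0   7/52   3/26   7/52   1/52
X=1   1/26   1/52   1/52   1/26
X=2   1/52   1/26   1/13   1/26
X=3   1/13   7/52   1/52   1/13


H(X,Y) = -Σ p(x,y) log₂ p(x,y)
  p(0,0)=7/52: -0.1346 × log₂(0.1346) = 0.3895
  p(0,1)=3/26: -0.1154 × log₂(0.1154) = 0.3595
  p(0,2)=7/52: -0.1346 × log₂(0.1346) = 0.3895
  p(0,3)=1/52: -0.0192 × log₂(0.0192) = 0.1096
  p(1,0)=1/26: -0.0385 × log₂(0.0385) = 0.1808
  p(1,1)=1/52: -0.0192 × log₂(0.0192) = 0.1096
  p(1,2)=1/52: -0.0192 × log₂(0.0192) = 0.1096
  p(1,3)=1/26: -0.0385 × log₂(0.0385) = 0.1808
  p(2,0)=1/52: -0.0192 × log₂(0.0192) = 0.1096
  p(2,1)=1/26: -0.0385 × log₂(0.0385) = 0.1808
  p(2,2)=1/13: -0.0769 × log₂(0.0769) = 0.2846
  p(2,3)=1/26: -0.0385 × log₂(0.0385) = 0.1808
  p(3,0)=1/13: -0.0769 × log₂(0.0769) = 0.2846
  p(3,1)=7/52: -0.1346 × log₂(0.1346) = 0.3895
  p(3,2)=1/52: -0.0192 × log₂(0.0192) = 0.1096
  p(3,3)=1/13: -0.0769 × log₂(0.0769) = 0.2846
H(X,Y) = 3.6531 bits


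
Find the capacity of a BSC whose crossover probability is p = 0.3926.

For BSC with error probability p:
C = 1 - H(p) where H(p) is binary entropy
H(0.3926) = -0.3926 × log₂(0.3926) - 0.6074 × log₂(0.6074)
H(p) = 0.9665
C = 1 - 0.9665 = 0.0335 bits/use


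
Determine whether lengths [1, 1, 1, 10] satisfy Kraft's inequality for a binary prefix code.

Kraft inequality: Σ 2^(-l_i) ≤ 1 for prefix-free code
Calculating: 2^(-1) + 2^(-1) + 2^(-1) + 2^(-10)
= 0.5 + 0.5 + 0.5 + 0.0009765625
= 1.5010
Since 1.5010 > 1, prefix-free code does not exist


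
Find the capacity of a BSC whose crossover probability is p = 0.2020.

For BSC with error probability p:
C = 1 - H(p) where H(p) is binary entropy
H(0.2020) = -0.2020 × log₂(0.2020) - 0.7980 × log₂(0.7980)
H(p) = 0.7259
C = 1 - 0.7259 = 0.2741 bits/use


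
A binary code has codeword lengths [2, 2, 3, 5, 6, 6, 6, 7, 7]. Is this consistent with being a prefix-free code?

Kraft inequality: Σ 2^(-l_i) ≤ 1 for prefix-free code
Calculating: 2^(-2) + 2^(-2) + 2^(-3) + 2^(-5) + 2^(-6) + 2^(-6) + 2^(-6) + 2^(-7) + 2^(-7)
= 0.25 + 0.25 + 0.125 + 0.03125 + 0.015625 + 0.015625 + 0.015625 + 0.0078125 + 0.0078125
= 0.7188
Since 0.7188 ≤ 1, prefix-free code exists


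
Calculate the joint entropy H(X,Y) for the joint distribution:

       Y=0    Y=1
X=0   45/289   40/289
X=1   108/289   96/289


H(X,Y) = -Σ p(x,y) log₂ p(x,y)
  p(0,0)=45/289: -0.1557 × log₂(0.1557) = 0.4178
  p(0,1)=40/289: -0.1384 × log₂(0.1384) = 0.3949
  p(1,0)=108/289: -0.3737 × log₂(0.3737) = 0.5307
  p(1,1)=96/289: -0.3322 × log₂(0.3322) = 0.5282
H(X,Y) = 1.8715 bits


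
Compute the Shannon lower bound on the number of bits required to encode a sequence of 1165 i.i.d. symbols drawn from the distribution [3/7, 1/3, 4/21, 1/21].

Entropy H = 1.7170 bits/symbol
Minimum bits = H × n = 1.7170 × 1165
= 2000.35 bits


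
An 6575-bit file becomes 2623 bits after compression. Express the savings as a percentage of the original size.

Space savings = (1 - Compressed/Original) × 100%
= (1 - 2623/6575) × 100%
= 60.11%


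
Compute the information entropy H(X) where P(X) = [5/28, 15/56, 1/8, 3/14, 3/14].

H(X) = -Σ p(x) log₂ p(x)
  -5/28 × log₂(5/28) = 0.4438
  -15/56 × log₂(15/56) = 0.5091
  -1/8 × log₂(1/8) = 0.3750
  -3/14 × log₂(3/14) = 0.4762
  -3/14 × log₂(3/14) = 0.4762
H(X) = 2.2803 bits


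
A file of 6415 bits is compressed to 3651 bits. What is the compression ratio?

Compression ratio = Original / Compressed
= 6415 / 3651 = 1.76:1


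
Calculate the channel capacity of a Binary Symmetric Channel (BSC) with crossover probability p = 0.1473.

For BSC with error probability p:
C = 1 - H(p) where H(p) is binary entropy
H(0.1473) = -0.1473 × log₂(0.1473) - 0.8527 × log₂(0.8527)
H(p) = 0.6030
C = 1 - 0.6030 = 0.3970 bits/use


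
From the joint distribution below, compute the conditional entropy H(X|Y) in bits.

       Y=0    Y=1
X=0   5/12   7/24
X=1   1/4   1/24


H(X|Y) = Σ_y p(y) H(X|Y=y)
  p(Y=0) = 2/3, H(X|Y=0) = 0.9544
  p(Y=1) = 1/3, H(X|Y=1) = 0.5436
H(X|Y) = 0.6667×0.9544 + 0.3333×0.5436 = 0.8175 bits


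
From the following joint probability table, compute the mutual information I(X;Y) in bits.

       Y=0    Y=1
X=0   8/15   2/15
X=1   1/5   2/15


H(X) = 0.9183, H(Y) = 0.8366, H(X,Y) = 1.7232
I(X;Y) = H(X) + H(Y) - H(X,Y) = 0.0317 bits


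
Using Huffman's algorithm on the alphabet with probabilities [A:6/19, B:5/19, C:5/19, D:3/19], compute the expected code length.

Huffman tree construction:
Combine smallest probabilities repeatedly
Resulting codes:
  A: 11 (length 2)
  B: 01 (length 2)
  C: 10 (length 2)
  D: 00 (length 2)
Average length = Σ p(s) × length(s) = 2.0000 bits


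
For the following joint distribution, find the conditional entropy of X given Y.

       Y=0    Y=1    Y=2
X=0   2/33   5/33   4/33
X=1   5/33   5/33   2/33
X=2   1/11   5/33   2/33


H(X|Y) = Σ_y p(y) H(X|Y=y)
  p(Y=0) = 10/33, H(X|Y=0) = 1.4855
  p(Y=1) = 5/11, H(X|Y=1) = 1.5850
  p(Y=2) = 8/33, H(X|Y=2) = 1.5000
H(X|Y) = 0.3030×1.4855 + 0.4545×1.5850 + 0.2424×1.5000 = 1.5342 bits


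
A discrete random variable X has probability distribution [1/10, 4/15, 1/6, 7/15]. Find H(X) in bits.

H(X) = -Σ p(x) log₂ p(x)
  -1/10 × log₂(1/10) = 0.3322
  -4/15 × log₂(4/15) = 0.5085
  -1/6 × log₂(1/6) = 0.4308
  -7/15 × log₂(7/15) = 0.5131
H(X) = 1.7846 bits


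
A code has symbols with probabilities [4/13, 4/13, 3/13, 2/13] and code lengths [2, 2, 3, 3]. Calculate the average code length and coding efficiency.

Average length L = Σ p_i × l_i = 2.3846 bits
Entropy H = 1.9501 bits
Efficiency η = H/L × 100% = 81.78%


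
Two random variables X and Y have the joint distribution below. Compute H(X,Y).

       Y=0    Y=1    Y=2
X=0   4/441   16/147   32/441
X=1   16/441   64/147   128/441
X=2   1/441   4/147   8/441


H(X,Y) = -Σ p(x,y) log₂ p(x,y)
  p(0,0)=4/441: -0.0091 × log₂(0.0091) = 0.0615
  p(0,1)=16/147: -0.1088 × log₂(0.1088) = 0.3483
  p(0,2)=32/441: -0.0726 × log₂(0.0726) = 0.2746
  p(1,0)=16/441: -0.0363 × log₂(0.0363) = 0.1736
  p(1,1)=64/147: -0.4354 × log₂(0.4354) = 0.5223
  p(1,2)=128/441: -0.2902 × log₂(0.2902) = 0.5180
  p(2,0)=1/441: -0.0023 × log₂(0.0023) = 0.0199
  p(2,1)=4/147: -0.0272 × log₂(0.0272) = 0.1415
  p(2,2)=8/441: -0.0181 × log₂(0.0181) = 0.1049
H(X,Y) = 2.1647 bits


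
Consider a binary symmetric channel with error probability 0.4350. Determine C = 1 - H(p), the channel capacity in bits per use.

For BSC with error probability p:
C = 1 - H(p) where H(p) is binary entropy
H(0.4350) = -0.4350 × log₂(0.4350) - 0.5650 × log₂(0.5650)
H(p) = 0.9878
C = 1 - 0.9878 = 0.0122 bits/use


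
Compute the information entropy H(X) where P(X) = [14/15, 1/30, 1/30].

H(X) = -Σ p(x) log₂ p(x)
  -14/15 × log₂(14/15) = 0.0929
  -1/30 × log₂(1/30) = 0.1636
  -1/30 × log₂(1/30) = 0.1636
H(X) = 0.4200 bits


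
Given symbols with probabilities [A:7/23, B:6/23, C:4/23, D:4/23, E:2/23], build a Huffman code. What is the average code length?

Huffman tree construction:
Combine smallest probabilities repeatedly
Resulting codes:
  A: 11 (length 2)
  B: 01 (length 2)
  C: 101 (length 3)
  D: 00 (length 2)
  E: 100 (length 3)
Average length = Σ p(s) × length(s) = 2.2609 bits


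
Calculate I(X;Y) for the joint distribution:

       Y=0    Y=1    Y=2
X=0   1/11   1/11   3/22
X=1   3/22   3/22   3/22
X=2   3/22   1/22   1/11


H(X) = 1.5644, H(Y) = 1.5726, H(X,Y) = 3.1060
I(X;Y) = H(X) + H(Y) - H(X,Y) = 0.0310 bits


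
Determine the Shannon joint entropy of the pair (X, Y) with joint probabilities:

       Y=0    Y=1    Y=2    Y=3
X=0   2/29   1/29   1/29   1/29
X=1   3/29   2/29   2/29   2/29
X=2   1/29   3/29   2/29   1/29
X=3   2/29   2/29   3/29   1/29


H(X,Y) = -Σ p(x,y) log₂ p(x,y)
  p(0,0)=2/29: -0.0690 × log₂(0.0690) = 0.2661
  p(0,1)=1/29: -0.0345 × log₂(0.0345) = 0.1675
  p(0,2)=1/29: -0.0345 × log₂(0.0345) = 0.1675
  p(0,3)=1/29: -0.0345 × log₂(0.0345) = 0.1675
  p(1,0)=3/29: -0.1034 × log₂(0.1034) = 0.3386
  p(1,1)=2/29: -0.0690 × log₂(0.0690) = 0.2661
  p(1,2)=2/29: -0.0690 × log₂(0.0690) = 0.2661
  p(1,3)=2/29: -0.0690 × log₂(0.0690) = 0.2661
  p(2,0)=1/29: -0.0345 × log₂(0.0345) = 0.1675
  p(2,1)=3/29: -0.1034 × log₂(0.1034) = 0.3386
  p(2,2)=2/29: -0.0690 × log₂(0.0690) = 0.2661
  p(2,3)=1/29: -0.0345 × log₂(0.0345) = 0.1675
  p(3,0)=2/29: -0.0690 × log₂(0.0690) = 0.2661
  p(3,1)=2/29: -0.0690 × log₂(0.0690) = 0.2661
  p(3,2)=3/29: -0.1034 × log₂(0.1034) = 0.3386
  p(3,3)=1/29: -0.0345 × log₂(0.0345) = 0.1675
H(X,Y) = 3.8833 bits


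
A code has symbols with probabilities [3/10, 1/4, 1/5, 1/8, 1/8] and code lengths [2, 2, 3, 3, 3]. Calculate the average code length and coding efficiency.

Average length L = Σ p_i × l_i = 2.4500 bits
Entropy H = 2.2355 bits
Efficiency η = H/L × 100% = 91.24%


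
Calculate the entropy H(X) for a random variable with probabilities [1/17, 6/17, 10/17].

H(X) = -Σ p(x) log₂ p(x)
  -1/17 × log₂(1/17) = 0.2404
  -6/17 × log₂(6/17) = 0.5303
  -10/17 × log₂(10/17) = 0.4503
H(X) = 1.2210 bits


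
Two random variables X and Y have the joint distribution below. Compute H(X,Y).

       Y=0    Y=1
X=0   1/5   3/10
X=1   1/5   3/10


H(X,Y) = -Σ p(x,y) log₂ p(x,y)
  p(0,0)=1/5: -0.2000 × log₂(0.2000) = 0.4644
  p(0,1)=3/10: -0.3000 × log₂(0.3000) = 0.5211
  p(1,0)=1/5: -0.2000 × log₂(0.2000) = 0.4644
  p(1,1)=3/10: -0.3000 × log₂(0.3000) = 0.5211
H(X,Y) = 1.9710 bits


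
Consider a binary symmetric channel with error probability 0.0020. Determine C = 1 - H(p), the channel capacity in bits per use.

For BSC with error probability p:
C = 1 - H(p) where H(p) is binary entropy
H(0.0020) = -0.0020 × log₂(0.0020) - 0.9980 × log₂(0.9980)
H(p) = 0.0208
C = 1 - 0.0208 = 0.9792 bits/use


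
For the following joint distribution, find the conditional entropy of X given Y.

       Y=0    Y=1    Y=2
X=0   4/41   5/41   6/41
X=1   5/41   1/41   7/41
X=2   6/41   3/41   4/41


H(X|Y) = Σ_y p(y) H(X|Y=y)
  p(Y=0) = 15/41, H(X|Y=0) = 1.5656
  p(Y=1) = 9/41, H(X|Y=1) = 1.3516
  p(Y=2) = 17/41, H(X|Y=2) = 1.5486
H(X|Y) = 0.3659×1.5656 + 0.2195×1.3516 + 0.4146×1.5486 = 1.5116 bits


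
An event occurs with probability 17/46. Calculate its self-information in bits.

Information content I(x) = -log₂(p(x))
I = -log₂(17/46) = -log₂(0.3696)
I = 1.4361 bits


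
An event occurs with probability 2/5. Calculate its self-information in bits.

Information content I(x) = -log₂(p(x))
I = -log₂(2/5) = -log₂(0.4000)
I = 1.3219 bits


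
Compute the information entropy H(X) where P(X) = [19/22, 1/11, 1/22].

H(X) = -Σ p(x) log₂ p(x)
  -19/22 × log₂(19/22) = 0.1827
  -1/11 × log₂(1/11) = 0.3145
  -1/22 × log₂(1/22) = 0.2027
H(X) = 0.6999 bits


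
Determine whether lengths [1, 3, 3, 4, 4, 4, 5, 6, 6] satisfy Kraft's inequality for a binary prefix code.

Kraft inequality: Σ 2^(-l_i) ≤ 1 for prefix-free code
Calculating: 2^(-1) + 2^(-3) + 2^(-3) + 2^(-4) + 2^(-4) + 2^(-4) + 2^(-5) + 2^(-6) + 2^(-6)
= 0.5 + 0.125 + 0.125 + 0.0625 + 0.0625 + 0.0625 + 0.03125 + 0.015625 + 0.015625
= 1.0000
Since 1.0000 ≤ 1, prefix-free code exists


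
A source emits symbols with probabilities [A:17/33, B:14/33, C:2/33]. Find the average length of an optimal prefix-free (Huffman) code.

Huffman tree construction:
Combine smallest probabilities repeatedly
Resulting codes:
  A: 1 (length 1)
  B: 01 (length 2)
  C: 00 (length 2)
Average length = Σ p(s) × length(s) = 1.4848 bits


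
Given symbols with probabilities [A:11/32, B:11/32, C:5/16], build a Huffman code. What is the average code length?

Huffman tree construction:
Combine smallest probabilities repeatedly
Resulting codes:
  A: 11 (length 2)
  B: 0 (length 1)
  C: 10 (length 2)
Average length = Σ p(s) × length(s) = 1.6562 bits


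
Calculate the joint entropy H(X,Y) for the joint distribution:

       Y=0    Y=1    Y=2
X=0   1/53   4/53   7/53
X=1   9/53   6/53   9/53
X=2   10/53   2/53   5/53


H(X,Y) = -Σ p(x,y) log₂ p(x,y)
  p(0,0)=1/53: -0.0189 × log₂(0.0189) = 0.1081
  p(0,1)=4/53: -0.0755 × log₂(0.0755) = 0.2814
  p(0,2)=7/53: -0.1321 × log₂(0.1321) = 0.3857
  p(1,0)=9/53: -0.1698 × log₂(0.1698) = 0.4344
  p(1,1)=6/53: -0.1132 × log₂(0.1132) = 0.3558
  p(1,2)=9/53: -0.1698 × log₂(0.1698) = 0.4344
  p(2,0)=10/53: -0.1887 × log₂(0.1887) = 0.4540
  p(2,1)=2/53: -0.0377 × log₂(0.0377) = 0.1784
  p(2,2)=5/53: -0.0943 × log₂(0.0943) = 0.3213
H(X,Y) = 2.9534 bits


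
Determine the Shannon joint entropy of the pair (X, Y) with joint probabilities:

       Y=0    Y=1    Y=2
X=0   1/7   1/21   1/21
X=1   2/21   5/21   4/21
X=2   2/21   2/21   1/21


H(X,Y) = -Σ p(x,y) log₂ p(x,y)
  p(0,0)=1/7: -0.1429 × log₂(0.1429) = 0.4011
  p(0,1)=1/21: -0.0476 × log₂(0.0476) = 0.2092
  p(0,2)=1/21: -0.0476 × log₂(0.0476) = 0.2092
  p(1,0)=2/21: -0.0952 × log₂(0.0952) = 0.3231
  p(1,1)=5/21: -0.2381 × log₂(0.2381) = 0.4929
  p(1,2)=4/21: -0.1905 × log₂(0.1905) = 0.4557
  p(2,0)=2/21: -0.0952 × log₂(0.0952) = 0.3231
  p(2,1)=2/21: -0.0952 × log₂(0.0952) = 0.3231
  p(2,2)=1/21: -0.0476 × log₂(0.0476) = 0.2092
H(X,Y) = 2.9464 bits


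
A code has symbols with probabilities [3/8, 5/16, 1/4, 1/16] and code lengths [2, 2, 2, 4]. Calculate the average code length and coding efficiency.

Average length L = Σ p_i × l_i = 2.1250 bits
Entropy H = 1.8050 bits
Efficiency η = H/L × 100% = 84.94%


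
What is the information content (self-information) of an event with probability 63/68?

Information content I(x) = -log₂(p(x))
I = -log₂(63/68) = -log₂(0.9265)
I = 0.1102 bits


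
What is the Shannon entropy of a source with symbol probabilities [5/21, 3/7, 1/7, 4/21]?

H(X) = -Σ p(x) log₂ p(x)
  -5/21 × log₂(5/21) = 0.4929
  -3/7 × log₂(3/7) = 0.5239
  -1/7 × log₂(1/7) = 0.4011
  -4/21 × log₂(4/21) = 0.4557
H(X) = 1.8736 bits


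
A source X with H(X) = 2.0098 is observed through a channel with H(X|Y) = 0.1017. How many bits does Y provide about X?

I(X;Y) = H(X) - H(X|Y)
I(X;Y) = 2.0098 - 0.1017 = 1.9081 bits


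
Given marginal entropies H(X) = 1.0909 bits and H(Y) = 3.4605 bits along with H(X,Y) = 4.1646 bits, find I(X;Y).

I(X;Y) = H(X) + H(Y) - H(X,Y)
I(X;Y) = 1.0909 + 3.4605 - 4.1646 = 0.3868 bits


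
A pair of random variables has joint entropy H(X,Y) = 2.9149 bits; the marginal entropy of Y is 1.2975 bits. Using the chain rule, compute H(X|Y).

Chain rule: H(X,Y) = H(X|Y) + H(Y)
H(X|Y) = H(X,Y) - H(Y) = 2.9149 - 1.2975 = 1.6174 bits


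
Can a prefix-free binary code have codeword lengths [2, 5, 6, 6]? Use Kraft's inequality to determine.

Kraft inequality: Σ 2^(-l_i) ≤ 1 for prefix-free code
Calculating: 2^(-2) + 2^(-5) + 2^(-6) + 2^(-6)
= 0.25 + 0.03125 + 0.015625 + 0.015625
= 0.3125
Since 0.3125 ≤ 1, prefix-free code exists


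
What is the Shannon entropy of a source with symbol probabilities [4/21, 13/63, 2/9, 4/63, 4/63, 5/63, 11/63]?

H(X) = -Σ p(x) log₂ p(x)
  -4/21 × log₂(4/21) = 0.4557
  -13/63 × log₂(13/63) = 0.4698
  -2/9 × log₂(2/9) = 0.4822
  -4/63 × log₂(4/63) = 0.2525
  -4/63 × log₂(4/63) = 0.2525
  -5/63 × log₂(5/63) = 0.2901
  -11/63 × log₂(11/63) = 0.4396
H(X) = 2.6425 bits


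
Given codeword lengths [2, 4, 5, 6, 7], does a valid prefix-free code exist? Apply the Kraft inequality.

Kraft inequality: Σ 2^(-l_i) ≤ 1 for prefix-free code
Calculating: 2^(-2) + 2^(-4) + 2^(-5) + 2^(-6) + 2^(-7)
= 0.25 + 0.0625 + 0.03125 + 0.015625 + 0.0078125
= 0.3672
Since 0.3672 ≤ 1, prefix-free code exists


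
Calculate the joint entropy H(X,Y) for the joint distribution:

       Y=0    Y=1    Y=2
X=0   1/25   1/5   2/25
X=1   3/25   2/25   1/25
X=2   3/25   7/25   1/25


H(X,Y) = -Σ p(x,y) log₂ p(x,y)
  p(0,0)=1/25: -0.0400 × log₂(0.0400) = 0.1858
  p(0,1)=1/5: -0.2000 × log₂(0.2000) = 0.4644
  p(0,2)=2/25: -0.0800 × log₂(0.0800) = 0.2915
  p(1,0)=3/25: -0.1200 × log₂(0.1200) = 0.3671
  p(1,1)=2/25: -0.0800 × log₂(0.0800) = 0.2915
  p(1,2)=1/25: -0.0400 × log₂(0.0400) = 0.1858
  p(2,0)=3/25: -0.1200 × log₂(0.1200) = 0.3671
  p(2,1)=7/25: -0.2800 × log₂(0.2800) = 0.5142
  p(2,2)=1/25: -0.0400 × log₂(0.0400) = 0.1858
H(X,Y) = 2.8530 bits


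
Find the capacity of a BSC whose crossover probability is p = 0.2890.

For BSC with error probability p:
C = 1 - H(p) where H(p) is binary entropy
H(0.2890) = -0.2890 × log₂(0.2890) - 0.7110 × log₂(0.7110)
H(p) = 0.8674
C = 1 - 0.8674 = 0.1326 bits/use


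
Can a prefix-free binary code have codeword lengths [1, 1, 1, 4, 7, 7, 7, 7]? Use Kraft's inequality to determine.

Kraft inequality: Σ 2^(-l_i) ≤ 1 for prefix-free code
Calculating: 2^(-1) + 2^(-1) + 2^(-1) + 2^(-4) + 2^(-7) + 2^(-7) + 2^(-7) + 2^(-7)
= 0.5 + 0.5 + 0.5 + 0.0625 + 0.0078125 + 0.0078125 + 0.0078125 + 0.0078125
= 1.5938
Since 1.5938 > 1, prefix-free code does not exist


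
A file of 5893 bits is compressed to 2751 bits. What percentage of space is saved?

Space savings = (1 - Compressed/Original) × 100%
= (1 - 2751/5893) × 100%
= 53.32%


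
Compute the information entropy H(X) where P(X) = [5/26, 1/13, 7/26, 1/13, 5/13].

H(X) = -Σ p(x) log₂ p(x)
  -5/26 × log₂(5/26) = 0.4574
  -1/13 × log₂(1/13) = 0.2846
  -7/26 × log₂(7/26) = 0.5097
  -1/13 × log₂(1/13) = 0.2846
  -5/13 × log₂(5/13) = 0.5302
H(X) = 2.0666 bits


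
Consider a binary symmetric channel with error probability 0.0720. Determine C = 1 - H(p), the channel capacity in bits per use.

For BSC with error probability p:
C = 1 - H(p) where H(p) is binary entropy
H(0.0720) = -0.0720 × log₂(0.0720) - 0.9280 × log₂(0.9280)
H(p) = 0.3733
C = 1 - 0.3733 = 0.6267 bits/use


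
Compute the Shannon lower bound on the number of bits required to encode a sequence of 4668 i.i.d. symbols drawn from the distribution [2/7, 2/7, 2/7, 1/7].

Entropy H = 1.9502 bits/symbol
Minimum bits = H × n = 1.9502 × 4668
= 9103.59 bits


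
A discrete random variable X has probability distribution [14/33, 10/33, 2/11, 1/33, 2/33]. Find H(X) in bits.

H(X) = -Σ p(x) log₂ p(x)
  -14/33 × log₂(14/33) = 0.5248
  -10/33 × log₂(10/33) = 0.5220
  -2/11 × log₂(2/11) = 0.4472
  -1/33 × log₂(1/33) = 0.1529
  -2/33 × log₂(2/33) = 0.2451
H(X) = 1.8919 bits


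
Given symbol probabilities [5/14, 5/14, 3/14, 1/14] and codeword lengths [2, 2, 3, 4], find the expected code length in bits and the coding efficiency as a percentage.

Average length L = Σ p_i × l_i = 2.3571 bits
Entropy H = 1.8092 bits
Efficiency η = H/L × 100% = 76.75%


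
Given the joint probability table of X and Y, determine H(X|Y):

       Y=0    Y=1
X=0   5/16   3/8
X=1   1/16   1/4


H(X|Y) = Σ_y p(y) H(X|Y=y)
  p(Y=0) = 3/8, H(X|Y=0) = 0.6500
  p(Y=1) = 5/8, H(X|Y=1) = 0.9710
H(X|Y) = 0.3750×0.6500 + 0.6250×0.9710 = 0.8506 bits


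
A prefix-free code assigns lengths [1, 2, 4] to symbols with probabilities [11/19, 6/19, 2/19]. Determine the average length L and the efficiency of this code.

Average length L = Σ p_i × l_i = 1.6316 bits
Entropy H = 1.3235 bits
Efficiency η = H/L × 100% = 81.12%


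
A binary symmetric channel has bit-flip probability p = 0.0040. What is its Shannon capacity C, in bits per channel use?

For BSC with error probability p:
C = 1 - H(p) where H(p) is binary entropy
H(0.0040) = -0.0040 × log₂(0.0040) - 0.9960 × log₂(0.9960)
H(p) = 0.0376
C = 1 - 0.0376 = 0.9624 bits/use


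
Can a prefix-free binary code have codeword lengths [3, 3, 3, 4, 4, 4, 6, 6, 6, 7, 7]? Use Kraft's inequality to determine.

Kraft inequality: Σ 2^(-l_i) ≤ 1 for prefix-free code
Calculating: 2^(-3) + 2^(-3) + 2^(-3) + 2^(-4) + 2^(-4) + 2^(-4) + 2^(-6) + 2^(-6) + 2^(-6) + 2^(-7) + 2^(-7)
= 0.125 + 0.125 + 0.125 + 0.0625 + 0.0625 + 0.0625 + 0.015625 + 0.015625 + 0.015625 + 0.0078125 + 0.0078125
= 0.6250
Since 0.6250 ≤ 1, prefix-free code exists


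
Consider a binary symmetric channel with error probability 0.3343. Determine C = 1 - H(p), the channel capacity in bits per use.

For BSC with error probability p:
C = 1 - H(p) where H(p) is binary entropy
H(0.3343) = -0.3343 × log₂(0.3343) - 0.6657 × log₂(0.6657)
H(p) = 0.9193
C = 1 - 0.9193 = 0.0807 bits/use


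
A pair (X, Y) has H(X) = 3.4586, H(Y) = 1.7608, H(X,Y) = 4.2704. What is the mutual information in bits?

I(X;Y) = H(X) + H(Y) - H(X,Y)
I(X;Y) = 3.4586 + 1.7608 - 4.2704 = 0.949 bits


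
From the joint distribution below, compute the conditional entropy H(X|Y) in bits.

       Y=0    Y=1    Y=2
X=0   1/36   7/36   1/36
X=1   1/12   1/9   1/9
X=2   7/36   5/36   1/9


H(X|Y) = Σ_y p(y) H(X|Y=y)
  p(Y=0) = 11/36, H(X|Y=0) = 1.2407
  p(Y=1) = 4/9, H(X|Y=1) = 1.5462
  p(Y=2) = 1/4, H(X|Y=2) = 1.3921
H(X|Y) = 0.3056×1.2407 + 0.4444×1.5462 + 0.2500×1.3921 = 1.4143 bits
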